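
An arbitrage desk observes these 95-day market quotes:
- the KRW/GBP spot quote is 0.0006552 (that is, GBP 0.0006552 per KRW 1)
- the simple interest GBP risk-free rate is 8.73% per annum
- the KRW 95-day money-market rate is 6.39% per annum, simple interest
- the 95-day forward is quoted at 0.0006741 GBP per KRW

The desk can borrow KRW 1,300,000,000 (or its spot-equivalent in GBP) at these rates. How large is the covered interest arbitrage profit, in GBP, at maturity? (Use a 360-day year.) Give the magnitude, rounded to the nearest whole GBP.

GBP 19,725

T = 95/360 years.
Route A — deposit KRW, sell forward: 1,300,000,000 × 1.0168625 × 0.0006741 = GBP 891,107.11.
Route B — convert at spot, deposit GBP: 1,300,000,000 × 0.0006552 × 1.0230375 = GBP 871,382.42.
The quoted forward overvalues KRW, so borrow GBP, buy KRW at spot, deposit the KRW at 6.39%, and sell the proceeds forward at 0.0006741.
The gap between the two covered legs is GBP 19,725.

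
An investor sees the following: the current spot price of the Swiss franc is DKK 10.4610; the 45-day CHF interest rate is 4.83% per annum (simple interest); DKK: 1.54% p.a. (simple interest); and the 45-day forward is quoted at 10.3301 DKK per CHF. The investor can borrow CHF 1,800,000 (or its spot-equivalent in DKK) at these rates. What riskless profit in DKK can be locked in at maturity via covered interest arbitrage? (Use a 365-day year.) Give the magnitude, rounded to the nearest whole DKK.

T = 45/365 years.
Keep in CHF, deliver into the forward: 1,800,000·1.0059547945·10.3301 = DKK 18,704,904.52.
Swap to DKK now, deposit: 1,800,000·10.4610·1.0018986301 = DKK 18,865,550.83.
The quoted forward undervalues CHF, so borrow CHF, convert to DKK at spot, deposit the DKK at 1.54%, and buy CHF forward at 10.3301 to cover the loan.
The gap between the two covered legs is DKK 160,646.

DKK 160,646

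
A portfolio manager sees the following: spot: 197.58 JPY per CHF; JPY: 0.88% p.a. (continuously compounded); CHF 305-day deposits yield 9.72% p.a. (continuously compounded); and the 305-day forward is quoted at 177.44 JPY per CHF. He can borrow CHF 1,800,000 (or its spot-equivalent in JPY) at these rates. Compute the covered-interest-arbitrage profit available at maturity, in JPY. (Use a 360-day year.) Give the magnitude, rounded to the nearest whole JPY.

T = 305/360 years.
Keep in CHF, deliver into the forward: 1,800,000·1.08583578585·177.44 = JPY 346,807,263.31.
Swap to JPY now, deposit: 1,800,000·197.58·1.00748341741 = JPY 358,305,432.50.
The quoted forward undervalues CHF, so borrow CHF, convert to JPY at spot, deposit the JPY at 0.88%, and buy CHF forward at 177.44 to cover the loan.
Arbitrage profit = |346,807,263.31 − 358,305,432.50| = JPY 11,498,169.

JPY 11,498,169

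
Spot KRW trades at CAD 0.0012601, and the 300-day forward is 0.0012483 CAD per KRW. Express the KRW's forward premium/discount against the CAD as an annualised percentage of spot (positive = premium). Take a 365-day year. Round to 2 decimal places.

-1.14%

T = 300/365 years.
KRW trades forward at -0.93643% vs spot over the period.
Annualise by dividing by T: -0.0093643 / (300/365) = -0.011393 → -1.14%.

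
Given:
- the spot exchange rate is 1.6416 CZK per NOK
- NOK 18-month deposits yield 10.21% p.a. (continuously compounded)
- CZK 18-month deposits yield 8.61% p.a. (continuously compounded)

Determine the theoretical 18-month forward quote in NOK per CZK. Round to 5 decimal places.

T = 18/12 years.
CZK accumulates by e^(0.0861×18/12) = 1.1378608.
NOK accumulates by e^(0.1021×18/12) = 1.1654998.
Forward (CZK per NOK) = 1.6416 × 1.1378608 / 1.1654998 = 1.602671.
Quoted the other way: 1/1.602671 = 0.62396 NOK per CZK.

0.62396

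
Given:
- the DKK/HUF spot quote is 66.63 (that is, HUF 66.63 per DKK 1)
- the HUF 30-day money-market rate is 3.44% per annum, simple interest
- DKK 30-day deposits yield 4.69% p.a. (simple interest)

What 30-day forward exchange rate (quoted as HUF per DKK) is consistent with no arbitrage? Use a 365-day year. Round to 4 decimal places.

66.5618

T = 30/365 years.
Growth of 1 HUF over T: 1 + 0.0344×30/365 = 1.0028274.
Growth of 1 DKK over T: 1 + 0.0469×30/365 = 1.00385479.
CIP: F = S · (grow HUF)/(grow DKK) = 66.63 × 1.0028274/1.00385479 = 66.561808 HUF per DKK.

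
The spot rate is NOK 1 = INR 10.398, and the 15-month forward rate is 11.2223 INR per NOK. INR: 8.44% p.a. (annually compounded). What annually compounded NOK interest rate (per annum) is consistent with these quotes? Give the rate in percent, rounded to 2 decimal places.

T = 15/12 years.
CIP gives F = S · g_INR/g_NOK, so g_INR/g_NOK = 11.2223/10.398 = 1.0792749.
The INR side grows by (1 + 0.0844)^(15/12) = 1.1065904.
Hence g_NOK = 1.0253091.
Annualise: 1.0253091^(12/15) − 1 = 0.020197 = 2.02%.

2.02%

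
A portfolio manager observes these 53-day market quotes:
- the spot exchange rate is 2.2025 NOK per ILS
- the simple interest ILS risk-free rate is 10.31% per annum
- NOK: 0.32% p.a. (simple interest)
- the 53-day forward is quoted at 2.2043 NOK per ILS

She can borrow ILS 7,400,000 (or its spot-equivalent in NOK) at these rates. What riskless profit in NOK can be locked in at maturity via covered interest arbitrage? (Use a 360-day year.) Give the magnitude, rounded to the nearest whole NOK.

NOK 253,232

T = 53/360 years.
Invest the ILS and cover forward: 7,400,000 × 1.0151786111 × 2.2043 = NOK 16,559,410.77.
Convert at spot and invest in NOK: 7,400,000 × 2.2025 × 1.0004711111 = NOK 16,306,178.40.
The quoted forward overvalues ILS, so borrow NOK, buy ILS at spot, deposit the ILS at 10.31%, and sell the proceeds forward at 2.2043.
The gap between the two covered legs is NOK 253,232.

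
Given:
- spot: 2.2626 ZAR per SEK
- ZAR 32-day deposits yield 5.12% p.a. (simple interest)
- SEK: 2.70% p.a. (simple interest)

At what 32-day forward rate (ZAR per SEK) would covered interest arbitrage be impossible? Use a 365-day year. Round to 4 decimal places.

2.2674

T = 32/365 years.
ZAR accumulates by 1 + 0.0512×32/365 = 1.0044888.
Growth of 1 SEK over T: 1 + 0.0270×32/365 = 1.0023671.
CIP: F = S · (grow ZAR)/(grow SEK) = 2.2626 × 1.0044888/1.0023671 = 2.267389 ZAR per SEK.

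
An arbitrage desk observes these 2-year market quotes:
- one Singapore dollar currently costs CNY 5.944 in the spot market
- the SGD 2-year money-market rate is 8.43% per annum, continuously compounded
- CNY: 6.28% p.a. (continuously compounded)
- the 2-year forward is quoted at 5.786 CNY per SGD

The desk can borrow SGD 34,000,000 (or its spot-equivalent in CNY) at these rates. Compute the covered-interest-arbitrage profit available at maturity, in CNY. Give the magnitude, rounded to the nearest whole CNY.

CNY 3,709,477

T = 2 years.
Keep in SGD, deliver into the forward: 34,000,000·1.18364658559·5.786 = CNY 232,851,690.90.
Swap to CNY now, deposit: 34,000,000·5.944·1.13382854615 = CNY 229,142,213.86.
The quoted forward overvalues SGD, so borrow CNY, buy SGD at spot, deposit the SGD at 8.43%, and sell the proceeds forward at 5.786.
Arbitrage profit = |232,851,690.90 − 229,142,213.86| = CNY 3,709,477.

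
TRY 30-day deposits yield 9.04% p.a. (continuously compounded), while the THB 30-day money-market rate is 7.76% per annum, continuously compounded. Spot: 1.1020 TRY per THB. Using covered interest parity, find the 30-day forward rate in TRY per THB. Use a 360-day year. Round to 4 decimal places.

T = 30/360 years.
TRY accumulates by e^(0.0904×30/360) = 1.0075618.
THB accumulates by e^(0.0776×30/360) = 1.0064876.
So F = 1.102 × 1.0075618 / 1.0064876 = 1.103176 (TRY/THB).

1.1032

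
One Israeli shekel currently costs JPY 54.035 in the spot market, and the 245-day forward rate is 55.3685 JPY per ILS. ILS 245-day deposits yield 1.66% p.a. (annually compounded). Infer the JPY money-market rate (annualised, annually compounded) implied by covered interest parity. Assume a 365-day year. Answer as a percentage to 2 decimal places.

5.42%

T = 245/365 years.
By CIP, F/S equals the JPY-to-ILS growth ratio: 55.3685/54.035 = 1.0246784.
ILS growth factor: (1 + 0.0166)^(245/365) = 1.0111123.
That pins the JPY growth at 1.0360649.
Annualise: 1.0360649^(365/245) − 1 = 0.054201 = 5.42%.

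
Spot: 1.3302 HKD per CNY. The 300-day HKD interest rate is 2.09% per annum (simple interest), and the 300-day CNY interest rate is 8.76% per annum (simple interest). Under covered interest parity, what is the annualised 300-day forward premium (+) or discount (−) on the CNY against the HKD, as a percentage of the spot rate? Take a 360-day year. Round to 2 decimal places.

T = 300/360 years.
CIP forward (HKD per CNY) = 1.3302 × 1.0174167/1.073000 = 1.2612933.
Annualised premium = (F − S)/S × (1/T) = (1.2612933 − 1.3302)/1.3302 ÷ (300/360) = -6.22%.

-6.22%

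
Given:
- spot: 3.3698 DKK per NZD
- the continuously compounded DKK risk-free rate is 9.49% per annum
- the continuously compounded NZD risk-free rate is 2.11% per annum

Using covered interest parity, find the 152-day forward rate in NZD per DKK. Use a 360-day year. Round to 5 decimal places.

T = 152/360 years.
DKK accumulates by e^(0.0949×152/360) = 1.0408825.
NZD growth factor: e^(0.0211×152/360) = 1.0089487.
Forward (DKK per NZD) = 3.3698 × 1.0408825 / 1.0089487 = 3.476456.
Invert for NZD per DKK: 1 / 3.476456 = 0.28765.

0.28765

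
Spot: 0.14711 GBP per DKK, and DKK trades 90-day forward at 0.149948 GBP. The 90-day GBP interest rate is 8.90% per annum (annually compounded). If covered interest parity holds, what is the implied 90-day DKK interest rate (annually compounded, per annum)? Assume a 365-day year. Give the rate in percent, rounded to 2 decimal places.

0.78%

T = 90/365 years.
CIP gives F = S · g_GBP/g_DKK, so g_GBP/g_DKK = 0.149948/0.14711 = 1.0192917.
The GBP side grows by (1 + 0.0890)^(90/365) = 1.0212455.
Hence g_DKK = 1.0019168.
Annualise: 1.0019168^(365/90) − 1 = 0.007796 = 0.78%.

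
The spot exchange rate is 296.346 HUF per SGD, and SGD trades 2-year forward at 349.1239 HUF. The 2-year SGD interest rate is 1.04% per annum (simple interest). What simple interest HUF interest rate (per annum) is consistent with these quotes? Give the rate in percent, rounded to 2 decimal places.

10.13%

T = 2 years.
F/S = 349.1239/296.346 = 1.1780955 = (growth of HUF) / (growth of SGD).
SGD growth factor: 1 + 0.0104×2 = 1.020800.
So the HUF growth factor = 1.2025999.
r = (1.2025999 − 1)/2 = 0.101300 → 10.13%.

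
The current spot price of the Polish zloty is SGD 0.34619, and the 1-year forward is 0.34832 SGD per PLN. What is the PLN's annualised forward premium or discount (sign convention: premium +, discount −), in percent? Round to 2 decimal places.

T = 1 year.
Period premium: (0.34832 − 0.34619)/0.34619 = 0.0061527.
×(1/T) gives 0.62% p.a.

+0.62%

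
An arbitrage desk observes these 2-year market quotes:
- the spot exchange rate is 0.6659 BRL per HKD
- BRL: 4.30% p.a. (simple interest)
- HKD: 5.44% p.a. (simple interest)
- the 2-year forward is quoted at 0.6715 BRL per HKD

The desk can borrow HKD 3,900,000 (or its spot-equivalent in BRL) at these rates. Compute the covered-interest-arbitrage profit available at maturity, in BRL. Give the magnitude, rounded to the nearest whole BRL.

BRL 83,428

T = 2 years.
Keep in HKD, deliver into the forward: 3,900,000·1.108800·0.6715 = BRL 2,903,780.88.
Swap to BRL now, deposit: 3,900,000·0.6659·1.086000 = BRL 2,820,352.86.
The quoted forward overvalues HKD, so borrow BRL, buy HKD at spot, deposit the HKD at 5.44%, and sell the proceeds forward at 0.6715.
Arbitrage profit = |2,903,780.88 − 2,820,352.86| = BRL 83,428.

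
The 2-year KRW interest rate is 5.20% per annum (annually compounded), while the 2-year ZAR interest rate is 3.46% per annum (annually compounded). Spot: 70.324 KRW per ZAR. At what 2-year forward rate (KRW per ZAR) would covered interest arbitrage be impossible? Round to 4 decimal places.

T = 2 years.
KRW accumulates by (1 + 0.0520)^2 = 1.106704.
ZAR accumulates by (1 + 0.0346)^2 = 1.07039716.
Forward (KRW per ZAR) = 70.324 × 1.106704 / 1.07039716 = 72.709322.

72.7093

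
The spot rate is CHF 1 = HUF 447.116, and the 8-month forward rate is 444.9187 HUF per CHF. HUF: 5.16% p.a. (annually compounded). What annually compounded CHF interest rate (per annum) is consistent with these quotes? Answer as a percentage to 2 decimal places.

5.94%

T = 8/12 years.
By CIP, F/S equals the HUF-to-CHF growth ratio: 444.9187/447.116 = 0.9950856.
The HUF side grows by (1 + 0.0516)^(8/12) = 1.0341107.
That pins the CHF growth at 1.0392178.
Annualise: 1.0392178^(12/8) − 1 = 0.059400 = 5.94%.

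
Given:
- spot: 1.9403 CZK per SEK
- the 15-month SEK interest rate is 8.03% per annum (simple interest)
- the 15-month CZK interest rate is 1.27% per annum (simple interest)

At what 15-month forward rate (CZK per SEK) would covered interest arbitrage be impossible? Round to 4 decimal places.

T = 15/12 years.
Growth of 1 CZK over T: 1 + 0.0127×15/12 = 1.015875.
SEK accumulates by 1 + 0.0803×15/12 = 1.100375.
So F = 1.9403 × 1.015875 / 1.100375 = 1.791300 (CZK/SEK).

1.7913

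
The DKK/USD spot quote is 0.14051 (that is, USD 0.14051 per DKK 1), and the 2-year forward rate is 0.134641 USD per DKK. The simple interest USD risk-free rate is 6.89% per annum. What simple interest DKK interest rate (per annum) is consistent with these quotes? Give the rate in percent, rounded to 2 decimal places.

9.37%

T = 2 years.
By CIP, F/S equals the USD-to-DKK growth ratio: 0.134641/0.14051 = 0.9582307.
The USD side grows by 1 + 0.0689×2 = 1.137800.
So the DKK growth factor = 1.1873967.
(1.1873967 − 1)/T = 0.093698, i.e. 9.37%.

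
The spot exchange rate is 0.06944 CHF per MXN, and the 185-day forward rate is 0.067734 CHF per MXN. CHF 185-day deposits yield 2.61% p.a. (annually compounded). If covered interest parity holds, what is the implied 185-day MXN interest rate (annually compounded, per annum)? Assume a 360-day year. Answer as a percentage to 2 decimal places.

T = 185/360 years.
F/S = 0.067734/0.06944 = 0.9754320 = (growth of CHF) / (growth of MXN).
CHF growth factor: (1 + 0.0261)^(185/360) = 1.0133285.
That pins the MXN growth at 1.038851.
Annualise: 1.038851^(360/185) − 1 = 0.076990 = 7.70%.

7.70%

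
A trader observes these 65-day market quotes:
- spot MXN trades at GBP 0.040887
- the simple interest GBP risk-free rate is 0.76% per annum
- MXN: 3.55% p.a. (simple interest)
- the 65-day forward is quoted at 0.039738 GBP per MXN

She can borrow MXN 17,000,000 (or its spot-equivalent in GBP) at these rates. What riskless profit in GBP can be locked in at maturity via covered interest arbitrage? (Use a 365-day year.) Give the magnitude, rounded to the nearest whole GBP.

GBP 16,203

T = 65/365 years.
Invest the MXN and cover forward: 17,000,000 × 1.00632192 × 0.039738 = GBP 679,816.75.
Convert at spot and invest in GBP: 17,000,000 × 0.040887 × 1.00135342 = GBP 696,019.73.
The quoted forward undervalues MXN, so borrow MXN, convert to GBP at spot, deposit the GBP at 0.76%, and buy MXN forward at 0.039738 to cover the loan.
Arbitrage profit = |679,816.75 − 696,019.73| = GBP 16,203.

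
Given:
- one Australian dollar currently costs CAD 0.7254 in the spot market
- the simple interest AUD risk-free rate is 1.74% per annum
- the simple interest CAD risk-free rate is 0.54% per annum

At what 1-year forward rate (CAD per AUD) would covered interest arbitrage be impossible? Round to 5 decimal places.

T = 1 year.
CAD accumulates by 1 + 0.0054×1 = 1.005400.
AUD accumulates by 1 + 0.0174×1 = 1.017400.
Forward (CAD per AUD) = 0.7254 × 1.005400 / 1.017400 = 0.7168441.

0.71684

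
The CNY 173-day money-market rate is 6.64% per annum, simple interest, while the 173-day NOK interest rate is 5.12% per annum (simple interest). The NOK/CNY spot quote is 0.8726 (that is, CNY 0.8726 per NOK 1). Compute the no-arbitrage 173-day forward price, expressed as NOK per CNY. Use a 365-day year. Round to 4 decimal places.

T = 173/365 years.
Growth of 1 CNY over T: 1 + 0.0664×173/365 = 1.0314718.
Growth of 1 NOK over T: 1 + 0.0512×173/365 = 1.0242674.
So F = 0.8726 × 1.0314718 / 1.0242674 = 0.8787376 (CNY/NOK).
Quoted the other way: 1/0.8787376 = 1.1380 NOK per CNY.

1.1380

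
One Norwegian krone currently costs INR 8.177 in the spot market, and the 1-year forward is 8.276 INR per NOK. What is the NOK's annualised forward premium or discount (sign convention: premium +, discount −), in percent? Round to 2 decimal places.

T = 1 year.
NOK trades forward at +1.21071% vs spot over the period.
Annualise by dividing by T: 0.0121071 / 1 = 0.012107 → 1.21%.

+1.21%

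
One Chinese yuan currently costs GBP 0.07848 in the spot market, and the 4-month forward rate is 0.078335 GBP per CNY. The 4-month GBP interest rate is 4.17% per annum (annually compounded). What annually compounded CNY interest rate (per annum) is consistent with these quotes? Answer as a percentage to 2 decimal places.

4.75%

T = 4/12 years.
CIP gives F = S · g_GBP/g_CNY, so g_GBP/g_CNY = 0.078335/0.07848 = 0.9981524.
GBP growth factor: (1 + 0.0417)^(4/12) = 1.0137111.
So the CNY growth factor = 1.0155875.
r = 1.0155875^(12/4) − 1 = 0.047495 → 4.75%.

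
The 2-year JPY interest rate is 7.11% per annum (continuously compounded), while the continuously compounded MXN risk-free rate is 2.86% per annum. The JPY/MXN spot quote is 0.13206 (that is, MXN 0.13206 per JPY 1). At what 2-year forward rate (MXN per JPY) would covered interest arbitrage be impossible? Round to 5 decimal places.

T = 2 years.
MXN growth factor: e^(0.0286×2) = 1.0588676.
Growth of 1 JPY over T: e^(0.0711×2) = 1.1528072.
So F = 0.13206 × 1.0588676 / 1.1528072 = 0.1212987 (MXN/JPY).

0.12130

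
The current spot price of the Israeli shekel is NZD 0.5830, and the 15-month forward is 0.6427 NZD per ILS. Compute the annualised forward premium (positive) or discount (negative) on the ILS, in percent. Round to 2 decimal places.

+8.19%

T = 15/12 years.
Period premium: (0.6427 − 0.583)/0.583 = 0.1024014.
Per annum: 0.1024014 / (15/12) = 0.081921 = 8.19%.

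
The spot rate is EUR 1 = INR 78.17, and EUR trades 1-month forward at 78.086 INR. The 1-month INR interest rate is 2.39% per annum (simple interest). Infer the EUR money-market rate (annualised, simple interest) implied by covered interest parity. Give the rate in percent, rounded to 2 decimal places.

T = 1/12 years.
CIP gives F = S · g_INR/g_EUR, so g_INR/g_EUR = 78.086/78.17 = 0.9989254.
INR growth factor: 1 + 0.0239×1/12 = 1.0019917.
That pins the EUR growth at 1.0030696.
(1.0030696 − 1)/T = 0.036835, i.e. 3.68%.

3.68%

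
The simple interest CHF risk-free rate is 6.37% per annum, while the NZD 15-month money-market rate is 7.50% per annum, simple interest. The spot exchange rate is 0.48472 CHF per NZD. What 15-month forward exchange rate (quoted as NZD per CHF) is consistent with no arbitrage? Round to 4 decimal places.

2.0900

T = 15/12 years.
Growth of 1 CHF over T: 1 + 0.0637×15/12 = 1.079625.
NZD growth factor: 1 + 0.0750×15/12 = 1.093750.
So F = 0.48472 × 1.079625 / 1.093750 = 0.4784602 (CHF/NZD).
Invert for NZD per CHF: 1 / 0.4784602 = 2.0900.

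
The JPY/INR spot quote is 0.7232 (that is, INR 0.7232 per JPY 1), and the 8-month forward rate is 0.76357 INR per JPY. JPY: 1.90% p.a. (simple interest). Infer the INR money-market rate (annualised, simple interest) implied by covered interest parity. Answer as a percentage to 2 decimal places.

T = 8/12 years.
By CIP, F/S equals the INR-to-JPY growth ratio: 0.76357/0.7232 = 1.0558213.
JPY growth factor: 1 + 0.0190×8/12 = 1.0126667.
So the INR growth factor = 1.0691951.
(1.0691951 − 1)/T = 0.103793, i.e. 10.38%.

10.38%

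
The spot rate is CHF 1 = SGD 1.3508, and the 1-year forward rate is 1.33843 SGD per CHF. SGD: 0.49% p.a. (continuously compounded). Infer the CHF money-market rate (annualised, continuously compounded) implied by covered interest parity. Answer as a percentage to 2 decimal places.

1.41%

T = 1 year.
F/S = 1.33843/1.3508 = 0.9908425 = (growth of SGD) / (growth of CHF).
The SGD side grows by e^(0.0049×1) = 1.004912.
Hence g_CHF = 1.0141995.
Take logs: ln 1.0141995 / 1 = 0.014100, so 1.41%.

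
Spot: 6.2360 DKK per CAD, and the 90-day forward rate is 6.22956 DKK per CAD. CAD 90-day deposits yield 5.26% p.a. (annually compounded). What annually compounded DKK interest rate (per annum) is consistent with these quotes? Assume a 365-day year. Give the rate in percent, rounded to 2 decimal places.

4.82%

T = 90/365 years.
By CIP, F/S equals the DKK-to-CAD growth ratio: 6.22956/6.236 = 0.9989673.
CAD growth factor: (1 + 0.0526)^(90/365) = 1.0127205.
So the DKK growth factor = 1.0116747.
Annualise: 1.0116747^(365/90) − 1 = 0.048199 = 4.82%.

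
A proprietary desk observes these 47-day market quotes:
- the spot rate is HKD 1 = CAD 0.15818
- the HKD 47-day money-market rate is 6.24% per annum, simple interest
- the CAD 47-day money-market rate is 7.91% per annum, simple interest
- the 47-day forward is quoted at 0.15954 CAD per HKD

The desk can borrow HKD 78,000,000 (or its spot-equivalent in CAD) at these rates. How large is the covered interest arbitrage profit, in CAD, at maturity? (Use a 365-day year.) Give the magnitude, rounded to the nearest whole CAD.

CAD 80,401

T = 47/365 years.
Keep in HKD, deliver into the forward: 78,000,000·1.0080350685·0.15954 = CAD 12,544,109.36.
Swap to CAD now, deposit: 78,000,000·0.15818·1.0101854795 = CAD 12,463,708.85.
The quoted forward overvalues HKD, so borrow CAD, buy HKD at spot, deposit the HKD at 6.24%, and sell the proceeds forward at 0.15954.
The gap between the two covered legs is CAD 80,401.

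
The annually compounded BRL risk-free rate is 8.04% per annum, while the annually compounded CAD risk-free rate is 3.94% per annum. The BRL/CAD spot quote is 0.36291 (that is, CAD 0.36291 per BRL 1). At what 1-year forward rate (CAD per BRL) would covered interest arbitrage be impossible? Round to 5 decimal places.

T = 1 year.
CAD growth factor: (1 + 0.0394)^1 = 1.039400.
BRL growth factor: (1 + 0.0804)^1 = 1.080400.
CIP: F = S · (grow CAD)/(grow BRL) = 0.36291 × 1.039400/1.080400 = 0.3491380 CAD per BRL.

0.34914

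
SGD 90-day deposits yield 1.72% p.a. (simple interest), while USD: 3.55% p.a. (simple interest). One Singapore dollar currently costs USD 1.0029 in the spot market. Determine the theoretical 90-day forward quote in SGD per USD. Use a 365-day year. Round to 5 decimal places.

T = 90/365 years.
USD accumulates by 1 + 0.0355×90/365 = 1.0087534.
SGD accumulates by 1 + 0.0172×90/365 = 1.0042411.
So F = 1.0029 × 1.0087534 / 1.0042411 = 1.007406 (USD/SGD).
Quoted the other way: 1/1.007406 = 0.99265 SGD per USD.

0.99265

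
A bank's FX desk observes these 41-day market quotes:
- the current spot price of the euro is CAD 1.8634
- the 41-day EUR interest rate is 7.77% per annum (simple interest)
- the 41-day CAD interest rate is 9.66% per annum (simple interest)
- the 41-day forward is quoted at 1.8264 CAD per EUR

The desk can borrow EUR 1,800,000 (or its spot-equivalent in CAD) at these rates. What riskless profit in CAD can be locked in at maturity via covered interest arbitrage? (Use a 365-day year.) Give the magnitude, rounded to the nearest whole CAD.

CAD 74,302

T = 41/365 years.
Keep in EUR, deliver into the forward: 1,800,000·1.008727945·1.8264 = CAD 3,316,213.29.
Swap to CAD now, deposit: 1,800,000·1.8634·1.010850959 = CAD 3,390,515.42.
The quoted forward undervalues EUR, so borrow EUR, convert to CAD at spot, deposit the CAD at 9.66%, and buy EUR forward at 1.8264 to cover the loan.
The gap between the two covered legs is CAD 74,302.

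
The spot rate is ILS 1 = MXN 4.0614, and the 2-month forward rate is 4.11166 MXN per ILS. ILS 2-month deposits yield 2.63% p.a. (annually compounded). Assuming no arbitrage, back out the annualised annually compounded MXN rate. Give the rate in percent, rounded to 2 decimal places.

T = 2/12 years.
By CIP, F/S equals the MXN-to-ILS growth ratio: 4.11166/4.0614 = 1.0123750.
The ILS side grows by (1 + 0.0263)^(2/12) = 1.0043361.
That pins the MXN growth at 1.0167648.
r = 1.0167648^(12/2) − 1 = 0.104900 → 10.49%.

10.49%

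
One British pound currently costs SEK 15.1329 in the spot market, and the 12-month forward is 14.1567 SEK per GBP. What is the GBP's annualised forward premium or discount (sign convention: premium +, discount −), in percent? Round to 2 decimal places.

T = 1 year.
Period premium: (14.1567 − 15.1329)/15.1329 = -0.0645085.
Per annum: -0.0645085 / 1 = -0.064508 = -6.45%.

-6.45%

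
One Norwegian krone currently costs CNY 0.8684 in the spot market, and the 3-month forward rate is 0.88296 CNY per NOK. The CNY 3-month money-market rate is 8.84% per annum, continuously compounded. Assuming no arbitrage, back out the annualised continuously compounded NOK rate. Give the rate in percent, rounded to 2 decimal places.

T = 3/12 years.
F/S = 0.88296/0.8684 = 1.0167665 = (growth of CNY) / (growth of NOK).
The CNY side grows by e^(0.0884×3/12) = 1.022346.
That pins the NOK growth at 1.0054875.
r = ln(1.0054875)/(3/12) = 0.021890 → 2.19%.

2.19%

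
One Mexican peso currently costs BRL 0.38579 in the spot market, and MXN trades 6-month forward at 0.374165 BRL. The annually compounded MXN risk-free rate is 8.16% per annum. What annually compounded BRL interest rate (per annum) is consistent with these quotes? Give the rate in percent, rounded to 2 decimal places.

T = 6/12 years.
CIP gives F = S · g_BRL/g_MXN, so g_BRL/g_MXN = 0.374165/0.38579 = 0.9698670.
MXN growth factor: (1 + 0.0816)^(6/12) = 1.040000.
So the BRL growth factor = 1.0086617.
r = 1.0086617^(12/6) − 1 = 0.017398 → 1.74%.

1.74%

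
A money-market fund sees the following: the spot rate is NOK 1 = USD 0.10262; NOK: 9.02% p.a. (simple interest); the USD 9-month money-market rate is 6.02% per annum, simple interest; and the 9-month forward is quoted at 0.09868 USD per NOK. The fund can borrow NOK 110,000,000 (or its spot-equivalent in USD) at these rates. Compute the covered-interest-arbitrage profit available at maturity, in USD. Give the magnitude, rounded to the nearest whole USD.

T = 9/12 years.
Invest the NOK and cover forward: 110,000,000 × 1.067650 × 0.09868 = USD 11,589,127.22.
Convert at spot and invest in USD: 110,000,000 × 0.10262 × 1.045150 = USD 11,797,862.23.
The quoted forward undervalues NOK, so borrow NOK, convert to USD at spot, deposit the USD at 6.02%, and buy NOK forward at 0.09868 to cover the loan.
The gap between the two covered legs is USD 208,735.

USD 208,735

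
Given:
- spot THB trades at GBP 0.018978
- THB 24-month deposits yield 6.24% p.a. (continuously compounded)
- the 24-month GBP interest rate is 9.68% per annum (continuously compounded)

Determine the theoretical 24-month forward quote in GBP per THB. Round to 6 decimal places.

T = 2 years.
GBP growth factor: e^(0.0968×2) = 1.2136107.
THB accumulates by e^(0.0624×2) = 1.1329218.
So F = 0.018978 × 1.2136107 / 1.1329218 = 0.02032965 (GBP/THB).

0.020330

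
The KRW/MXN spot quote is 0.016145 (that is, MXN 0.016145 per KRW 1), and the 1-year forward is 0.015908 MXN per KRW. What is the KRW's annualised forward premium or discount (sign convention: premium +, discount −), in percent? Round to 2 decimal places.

-1.47%

T = 1 year.
(F − S)/S = (0.015908 − 0.016145)/0.016145 = -0.0146795.
Per annum: -0.0146795 / 1 = -0.014679 = -1.47%.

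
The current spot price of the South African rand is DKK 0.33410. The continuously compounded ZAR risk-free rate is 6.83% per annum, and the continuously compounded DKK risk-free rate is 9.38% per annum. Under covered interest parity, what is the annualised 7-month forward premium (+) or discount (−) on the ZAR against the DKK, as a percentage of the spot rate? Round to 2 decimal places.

T = 7/12 years.
CIP forward (DKK per ZAR) = 0.3341 × 1.0562413/1.040646 = 0.33910688.
(F − S)/S ÷ T = (0.33910688 − 0.3341)/0.3341/(7/12) = 0.025691 → 2.57%.

+2.57%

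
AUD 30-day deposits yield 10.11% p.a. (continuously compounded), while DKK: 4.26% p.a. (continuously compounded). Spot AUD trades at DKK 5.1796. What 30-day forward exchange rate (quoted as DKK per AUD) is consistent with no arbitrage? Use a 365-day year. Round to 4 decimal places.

5.1548

T = 30/365 years.
DKK accumulates by e^(0.0426×30/365) = 1.0035075.
Growth of 1 AUD over T: e^(0.1011×30/365) = 1.0083442.
So F = 5.1796 × 1.0035075 / 1.0083442 = 5.154755 (DKK/AUD).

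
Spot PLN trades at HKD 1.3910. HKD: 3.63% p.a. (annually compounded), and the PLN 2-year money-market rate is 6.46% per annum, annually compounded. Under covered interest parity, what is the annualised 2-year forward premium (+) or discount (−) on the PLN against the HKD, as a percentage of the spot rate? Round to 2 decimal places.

-2.62%

T = 2 years.
CIP forward (HKD per PLN) = 1.391 × 1.0739177/1.1333732 = 1.3180297.
Annualised premium = (F − S)/S × (1/T) = (1.3180297 − 1.391)/1.391 ÷ 2 = -2.62%.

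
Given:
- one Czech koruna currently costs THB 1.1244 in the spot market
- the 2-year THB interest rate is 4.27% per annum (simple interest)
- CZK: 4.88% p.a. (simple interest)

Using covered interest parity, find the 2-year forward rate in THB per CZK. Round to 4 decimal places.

T = 2 years.
THB accumulates by 1 + 0.0427×2 = 1.085400.
CZK accumulates by 1 + 0.0488×2 = 1.097600.
Forward (THB per CZK) = 1.1244 × 1.085400 / 1.097600 = 1.111902.

1.1119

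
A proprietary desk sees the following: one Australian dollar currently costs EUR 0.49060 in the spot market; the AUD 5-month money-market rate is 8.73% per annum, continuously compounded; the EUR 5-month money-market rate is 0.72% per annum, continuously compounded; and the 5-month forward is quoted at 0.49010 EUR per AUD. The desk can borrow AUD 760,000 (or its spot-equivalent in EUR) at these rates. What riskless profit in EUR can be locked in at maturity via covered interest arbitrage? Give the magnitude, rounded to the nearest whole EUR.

EUR 12,298

T = 5/12 years.
Keep in AUD, deliver into the forward: 760,000·1.03704467·0.49010 = EUR 386,274.25.
Swap to EUR now, deposit: 760,000·0.49060·1.0030045 = EUR 373,976.25.
The quoted forward overvalues AUD, so borrow EUR, buy AUD at spot, deposit the AUD at 8.73%, and sell the proceeds forward at 0.49010.
Profit = 386,274.25 − 373,976.25 = EUR 12,298.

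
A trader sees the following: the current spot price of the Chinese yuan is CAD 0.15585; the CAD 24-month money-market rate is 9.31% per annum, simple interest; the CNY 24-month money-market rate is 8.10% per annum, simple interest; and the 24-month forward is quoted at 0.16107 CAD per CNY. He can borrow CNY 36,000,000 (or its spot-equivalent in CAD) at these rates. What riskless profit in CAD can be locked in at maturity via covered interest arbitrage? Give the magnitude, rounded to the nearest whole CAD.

CAD 82,587

T = 2 years.
Invest the CNY and cover forward: 36,000,000 × 1.162000 × 0.16107 = CAD 6,737,880.24.
Convert at spot and invest in CAD: 36,000,000 × 0.15585 × 1.186200 = CAD 6,655,293.72.
The quoted forward overvalues CNY, so borrow CAD, buy CNY at spot, deposit the CNY at 8.10%, and sell the proceeds forward at 0.16107.
Arbitrage profit = |6,737,880.24 − 6,655,293.72| = CAD 82,587.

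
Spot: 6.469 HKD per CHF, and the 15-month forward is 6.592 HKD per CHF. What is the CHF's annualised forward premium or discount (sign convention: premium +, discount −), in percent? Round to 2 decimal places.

T = 15/12 years.
(F − S)/S = (6.592 − 6.469)/6.469 = 0.0190138.
Per annum: 0.0190138 / (15/12) = 0.015211 = 1.52%.

+1.52%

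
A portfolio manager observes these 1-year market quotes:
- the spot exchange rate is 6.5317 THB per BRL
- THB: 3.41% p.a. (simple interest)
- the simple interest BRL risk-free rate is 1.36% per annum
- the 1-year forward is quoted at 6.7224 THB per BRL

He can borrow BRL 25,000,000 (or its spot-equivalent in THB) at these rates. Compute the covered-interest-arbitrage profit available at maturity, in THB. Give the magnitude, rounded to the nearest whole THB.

T = 1 year.
Keep in BRL, deliver into the forward: 25,000,000·1.013600·6.7224 = THB 170,345,616.00.
Swap to THB now, deposit: 25,000,000·6.5317·1.034100 = THB 168,860,774.25.
The quoted forward overvalues BRL, so borrow THB, buy BRL at spot, deposit the BRL at 1.36%, and sell the proceeds forward at 6.7224.
The gap between the two covered legs is THB 1,484,842.

THB 1,484,842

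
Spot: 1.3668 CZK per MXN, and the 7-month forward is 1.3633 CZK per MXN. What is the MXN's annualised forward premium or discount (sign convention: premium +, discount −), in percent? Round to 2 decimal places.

T = 7/12 years.
MXN trades forward at -0.25607% vs spot over the period.
Annualise by dividing by T: -0.0025607 / (7/12) = -0.004390 → -0.44%.

-0.44%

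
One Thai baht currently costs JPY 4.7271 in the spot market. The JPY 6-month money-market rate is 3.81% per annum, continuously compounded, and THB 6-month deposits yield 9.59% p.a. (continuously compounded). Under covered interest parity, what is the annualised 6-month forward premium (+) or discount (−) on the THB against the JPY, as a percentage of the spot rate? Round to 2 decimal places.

-5.70%

T = 6/12 years.
No-arbitrage forward: 4.7271 × 1.0192326 / 1.0491182 = 4.5924419 JPY/THB.
(F − S)/S ÷ T = (4.5924419 − 4.7271)/4.7271/(6/12) = -0.056973 → -5.70%.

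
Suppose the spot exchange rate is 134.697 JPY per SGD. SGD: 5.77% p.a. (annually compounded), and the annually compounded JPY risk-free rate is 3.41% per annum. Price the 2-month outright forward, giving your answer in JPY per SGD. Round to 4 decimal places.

T = 2/12 years.
JPY growth factor: (1 + 0.0341)^(2/12) = 1.005604226.
SGD growth factor: (1 + 0.0577)^(2/12) = 1.009393299.
Forward (JPY per SGD) = 134.697 × 1.005604226 / 1.009393299 = 134.191373.

134.1914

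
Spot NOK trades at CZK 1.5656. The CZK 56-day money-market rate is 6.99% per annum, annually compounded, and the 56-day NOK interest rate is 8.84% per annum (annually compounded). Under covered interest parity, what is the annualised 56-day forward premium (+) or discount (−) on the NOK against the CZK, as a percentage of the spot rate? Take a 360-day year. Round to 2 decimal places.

-1.71%

T = 56/360 years.
CIP forward (CZK per NOK) = 1.5656 × 1.0105656/1.0132641 = 1.5614305.
Annualised premium = (F − S)/S × (1/T) = (1.5614305 − 1.5656)/1.5656 ÷ (56/360) = -1.71%.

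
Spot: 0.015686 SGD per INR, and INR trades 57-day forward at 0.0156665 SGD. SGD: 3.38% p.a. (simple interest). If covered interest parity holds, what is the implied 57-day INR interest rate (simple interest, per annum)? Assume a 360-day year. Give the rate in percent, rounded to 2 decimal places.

4.17%

T = 57/360 years.
By CIP, F/S equals the SGD-to-INR growth ratio: 0.0156665/0.015686 = 0.9987569.
SGD growth factor: 1 + 0.0338×57/360 = 1.0053517.
So the INR growth factor = 1.006603.
(1.006603 − 1)/T = 0.041703, i.e. 4.17%.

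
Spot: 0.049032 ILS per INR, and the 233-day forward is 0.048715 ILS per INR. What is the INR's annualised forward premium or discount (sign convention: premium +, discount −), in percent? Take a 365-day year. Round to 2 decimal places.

T = 233/365 years.
INR trades forward at -0.64652% vs spot over the period.
×(1/T) gives -1.01% p.a.

-1.01%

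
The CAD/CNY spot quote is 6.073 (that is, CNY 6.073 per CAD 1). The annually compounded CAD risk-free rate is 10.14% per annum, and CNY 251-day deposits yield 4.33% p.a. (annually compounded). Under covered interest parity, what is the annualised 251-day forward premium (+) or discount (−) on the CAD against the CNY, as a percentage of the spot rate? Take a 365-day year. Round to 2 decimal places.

-5.32%

T = 251/365 years.
No-arbitrage forward: 6.073 × 1.0295785 / 1.068672 = 5.850841 CNY/CAD.
Annualised premium = (F − S)/S × (1/T) = (5.850841 − 6.073)/6.073 ÷ (251/365) = -5.32%.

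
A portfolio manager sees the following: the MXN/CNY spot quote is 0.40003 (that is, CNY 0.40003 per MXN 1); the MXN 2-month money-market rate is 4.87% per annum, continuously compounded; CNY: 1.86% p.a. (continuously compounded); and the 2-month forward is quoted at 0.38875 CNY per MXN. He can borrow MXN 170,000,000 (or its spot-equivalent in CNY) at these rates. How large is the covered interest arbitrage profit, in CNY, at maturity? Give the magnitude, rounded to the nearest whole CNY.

T = 2/12 years.
Keep in MXN, deliver into the forward: 170,000,000·1.0081496961·0.38875 = CNY 66,626,093.04.
Swap to CNY now, deposit: 170,000,000·0.40003·1.00310481 = CNY 68,216,242.91.
The quoted forward undervalues MXN, so borrow MXN, convert to CNY at spot, deposit the CNY at 1.86%, and buy MXN forward at 0.38875 to cover the loan.
The gap between the two covered legs is CNY 1,590,150.

CNY 1,590,150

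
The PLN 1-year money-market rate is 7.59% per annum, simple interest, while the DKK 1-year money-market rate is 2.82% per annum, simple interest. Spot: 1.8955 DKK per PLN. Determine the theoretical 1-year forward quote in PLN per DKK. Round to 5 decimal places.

0.55204

T = 1 year.
Growth of 1 DKK over T: 1 + 0.0282×1 = 1.028200.
Growth of 1 PLN over T: 1 + 0.0759×1 = 1.075900.
CIP: F = S · (grow DKK)/(grow PLN) = 1.8955 × 1.028200/1.075900 = 1.811463 DKK per PLN.
Quoted the other way: 1/1.811463 = 0.55204 PLN per DKK.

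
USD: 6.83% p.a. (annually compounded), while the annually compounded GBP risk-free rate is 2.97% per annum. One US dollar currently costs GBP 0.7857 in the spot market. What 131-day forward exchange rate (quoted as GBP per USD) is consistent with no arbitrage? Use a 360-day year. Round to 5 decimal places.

0.77525

T = 131/360 years.
GBP growth factor: (1 + 0.0297)^(131/360) = 1.010707.
USD growth factor: (1 + 0.0683)^(131/360) = 1.024333.
CIP: F = S · (grow GBP)/(grow USD) = 0.7857 × 1.010707/1.024333 = 0.7752484 GBP per USD.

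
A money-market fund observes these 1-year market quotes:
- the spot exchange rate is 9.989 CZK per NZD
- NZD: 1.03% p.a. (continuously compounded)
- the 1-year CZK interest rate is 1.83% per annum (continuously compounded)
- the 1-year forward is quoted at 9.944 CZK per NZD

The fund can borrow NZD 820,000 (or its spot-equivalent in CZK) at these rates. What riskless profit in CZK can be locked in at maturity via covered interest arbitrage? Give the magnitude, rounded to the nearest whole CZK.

CZK 103,754

T = 1 year.
Keep in NZD, deliver into the forward: 820,000·1.010353228·9.944 = CZK 8,238,501.05.
Swap to CZK now, deposit: 820,000·9.989·1.018468471 = CZK 8,342,254.88.
The quoted forward undervalues NZD, so borrow NZD, convert to CZK at spot, deposit the CZK at 1.83%, and buy NZD forward at 9.944 to cover the loan.
Profit = 8,342,254.88 − 8,238,501.05 = CZK 103,754.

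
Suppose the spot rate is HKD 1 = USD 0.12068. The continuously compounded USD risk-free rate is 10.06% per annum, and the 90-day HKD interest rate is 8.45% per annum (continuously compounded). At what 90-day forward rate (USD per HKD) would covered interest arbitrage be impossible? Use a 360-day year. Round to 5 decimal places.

0.12117

T = 90/360 years.
Growth of 1 USD over T: e^(0.1006×90/360) = 1.0254689.
HKD accumulates by e^(0.0845×90/360) = 1.0213497.
Forward (USD per HKD) = 0.12068 × 1.0254689 / 1.0213497 = 0.1211667.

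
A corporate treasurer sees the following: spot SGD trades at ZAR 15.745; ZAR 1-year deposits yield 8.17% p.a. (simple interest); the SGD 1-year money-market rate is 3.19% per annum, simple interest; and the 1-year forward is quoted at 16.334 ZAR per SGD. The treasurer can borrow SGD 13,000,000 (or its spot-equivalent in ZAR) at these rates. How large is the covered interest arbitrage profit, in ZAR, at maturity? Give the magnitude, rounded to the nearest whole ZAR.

ZAR 2,292,055

T = 1 year.
Keep in SGD, deliver into the forward: 13,000,000·1.031900·16.334 = ZAR 219,115,709.80.
Swap to ZAR now, deposit: 13,000,000·15.745·1.081700 = ZAR 221,407,764.50.
The quoted forward undervalues SGD, so borrow SGD, convert to ZAR at spot, deposit the ZAR at 8.17%, and buy SGD forward at 16.334 to cover the loan.
The gap between the two covered legs is ZAR 2,292,055.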